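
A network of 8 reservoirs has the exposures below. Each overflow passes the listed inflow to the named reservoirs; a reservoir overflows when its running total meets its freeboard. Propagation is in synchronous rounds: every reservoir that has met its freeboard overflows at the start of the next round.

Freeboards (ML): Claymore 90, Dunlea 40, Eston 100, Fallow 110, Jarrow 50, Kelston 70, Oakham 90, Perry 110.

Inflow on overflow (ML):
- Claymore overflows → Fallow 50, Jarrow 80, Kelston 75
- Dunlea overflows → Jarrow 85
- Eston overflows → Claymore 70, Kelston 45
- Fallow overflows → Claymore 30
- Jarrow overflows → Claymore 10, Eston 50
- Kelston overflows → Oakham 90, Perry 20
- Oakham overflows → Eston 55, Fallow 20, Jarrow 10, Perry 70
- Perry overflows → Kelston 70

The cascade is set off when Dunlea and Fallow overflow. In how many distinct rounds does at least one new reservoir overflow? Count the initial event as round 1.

2

Round 1 — Dunlea, Fallow overflow (initial).
  Claymore: +30 → 30 < 90
  Jarrow: +85 → 85 ≥ 50
Round 2 — Jarrow overflows.
  Claymore: +10 → 40 < 90
  Eston: +50 → 50 < 100
No further overflows.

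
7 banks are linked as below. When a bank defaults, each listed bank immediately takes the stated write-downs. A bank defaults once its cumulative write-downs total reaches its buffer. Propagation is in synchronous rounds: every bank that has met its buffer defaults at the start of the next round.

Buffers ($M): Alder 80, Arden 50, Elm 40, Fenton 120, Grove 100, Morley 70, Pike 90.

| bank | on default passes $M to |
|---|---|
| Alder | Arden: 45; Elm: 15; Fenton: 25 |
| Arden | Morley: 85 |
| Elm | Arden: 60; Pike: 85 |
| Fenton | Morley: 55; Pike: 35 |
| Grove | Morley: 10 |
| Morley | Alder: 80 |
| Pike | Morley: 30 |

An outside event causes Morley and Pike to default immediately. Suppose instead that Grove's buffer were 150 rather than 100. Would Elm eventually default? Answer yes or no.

With Grove's buffer at 150:
Round 1 — Morley, Pike default (initial).
  Alder: +80 → 80 ≥ 80
Round 2 — Alder defaults.
  Arden: +45 → 45 < 50
  Elm: +15 → 15 < 40
  Fenton: +25 → 25 < 120
No further defaults.

no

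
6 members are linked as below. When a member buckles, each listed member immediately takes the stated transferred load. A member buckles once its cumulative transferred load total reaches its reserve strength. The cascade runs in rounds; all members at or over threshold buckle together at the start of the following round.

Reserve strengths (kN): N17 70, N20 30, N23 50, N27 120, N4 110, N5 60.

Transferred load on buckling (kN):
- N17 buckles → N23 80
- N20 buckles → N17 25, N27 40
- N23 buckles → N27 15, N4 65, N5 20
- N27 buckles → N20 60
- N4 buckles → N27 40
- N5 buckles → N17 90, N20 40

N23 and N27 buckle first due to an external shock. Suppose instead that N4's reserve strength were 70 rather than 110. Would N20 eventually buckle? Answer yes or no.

With N4's reserve strength at 70:
Round 1 — N23, N27 buckle (initial).
  N20: +60 → 60 ≥ 30
  N4: +65 → 65 < 70
  N5: +20 → 20 < 60
Round 2 — N20 buckles.
  N17: +25 → 25 < 70
No further bucklings.

yes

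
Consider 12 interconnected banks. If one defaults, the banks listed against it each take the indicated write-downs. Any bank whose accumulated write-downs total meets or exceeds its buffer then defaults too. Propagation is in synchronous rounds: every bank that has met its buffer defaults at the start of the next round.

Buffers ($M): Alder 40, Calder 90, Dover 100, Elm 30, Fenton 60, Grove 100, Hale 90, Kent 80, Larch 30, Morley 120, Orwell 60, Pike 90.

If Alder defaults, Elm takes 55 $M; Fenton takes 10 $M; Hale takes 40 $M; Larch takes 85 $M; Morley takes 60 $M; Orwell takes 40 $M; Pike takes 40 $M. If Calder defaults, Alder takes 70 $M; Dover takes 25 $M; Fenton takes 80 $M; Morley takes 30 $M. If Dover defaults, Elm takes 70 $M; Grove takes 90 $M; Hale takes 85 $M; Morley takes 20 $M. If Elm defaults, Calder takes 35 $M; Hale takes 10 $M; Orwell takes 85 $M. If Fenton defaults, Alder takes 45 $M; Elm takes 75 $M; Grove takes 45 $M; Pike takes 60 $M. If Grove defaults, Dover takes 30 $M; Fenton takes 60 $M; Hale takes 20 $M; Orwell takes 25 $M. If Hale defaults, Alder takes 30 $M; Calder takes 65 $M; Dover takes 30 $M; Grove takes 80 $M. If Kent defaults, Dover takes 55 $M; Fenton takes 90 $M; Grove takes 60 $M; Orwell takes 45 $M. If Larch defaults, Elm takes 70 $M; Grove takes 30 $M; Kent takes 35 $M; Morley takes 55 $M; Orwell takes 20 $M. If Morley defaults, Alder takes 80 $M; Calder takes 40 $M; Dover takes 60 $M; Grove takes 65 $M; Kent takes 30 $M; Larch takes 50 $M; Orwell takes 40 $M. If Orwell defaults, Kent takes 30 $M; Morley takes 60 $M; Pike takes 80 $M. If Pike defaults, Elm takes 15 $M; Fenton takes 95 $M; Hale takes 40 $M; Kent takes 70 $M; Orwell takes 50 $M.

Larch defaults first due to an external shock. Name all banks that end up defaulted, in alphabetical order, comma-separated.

Elm, Larch, Orwell

Round 1 — Larch defaults (initial).
  Elm: +70 → 70 ≥ 30
  Grove: +30 → 30 < 100
  Kent: +35 → 35 < 80
  Morley: +55 → 55 < 120
  Orwell: +20 → 20 < 60
Round 2 — Elm defaults.
  Calder: +35 → 35 < 90
  Hale: +10 → 10 < 90
  Orwell: +85 → 105 ≥ 60
Round 3 — Orwell defaults.
  Kent: +30 → 65 < 80
  Morley: +60 → 115 < 120
  Pike: +80 → 80 < 90
No further defaults.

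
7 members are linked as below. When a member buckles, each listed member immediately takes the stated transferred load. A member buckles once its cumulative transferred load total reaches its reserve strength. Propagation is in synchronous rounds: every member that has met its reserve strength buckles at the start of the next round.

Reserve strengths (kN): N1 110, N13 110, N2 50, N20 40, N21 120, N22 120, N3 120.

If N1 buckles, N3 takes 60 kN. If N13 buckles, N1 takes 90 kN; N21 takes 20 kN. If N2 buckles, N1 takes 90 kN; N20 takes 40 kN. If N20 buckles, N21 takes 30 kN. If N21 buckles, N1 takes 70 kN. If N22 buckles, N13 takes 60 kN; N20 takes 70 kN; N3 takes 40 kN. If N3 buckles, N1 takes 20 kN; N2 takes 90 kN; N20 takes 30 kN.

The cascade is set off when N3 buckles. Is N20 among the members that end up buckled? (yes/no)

Round 1 — N3 buckles (initial).
  N1: +20 → 20 < 110
  N2: +90 → 90 ≥ 50
  N20: +30 → 30 < 40
Round 2 — N2 buckles.
  N1: +90 → 110 ≥ 110
  N20: +40 → 70 ≥ 40
Round 3 — N1, N20 buckle.
  N21: +30 → 30 < 120
No further bucklings.

yes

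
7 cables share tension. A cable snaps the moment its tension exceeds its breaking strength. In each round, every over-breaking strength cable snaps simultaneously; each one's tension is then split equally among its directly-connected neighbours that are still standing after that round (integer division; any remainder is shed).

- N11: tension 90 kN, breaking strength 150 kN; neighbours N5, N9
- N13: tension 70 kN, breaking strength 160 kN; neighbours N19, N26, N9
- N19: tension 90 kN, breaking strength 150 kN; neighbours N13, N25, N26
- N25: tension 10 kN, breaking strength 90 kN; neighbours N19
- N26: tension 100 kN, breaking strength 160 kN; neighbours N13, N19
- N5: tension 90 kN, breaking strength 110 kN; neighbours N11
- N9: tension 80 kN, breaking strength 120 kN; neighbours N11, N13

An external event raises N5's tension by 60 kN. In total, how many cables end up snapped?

Round 1 — N5 at 150 > 110. N5 snaps.
  N5 sheds 150 kN to N11: 150 each.
    N11: 90+150 = 240 > 150
Round 2 — N11 snaps.
  N11 sheds 240 kN to N9: 240 each.
    N9: 80+240 = 320 > 120
Round 3 — N9 snaps.
  N9 sheds 320 kN to N13: 320 each.
    N13: 70+320 = 390 > 160
Round 4 — N13 snaps.
  N13 sheds 390 kN to N19, N26: 195 each.
    N19: 90+195 = 285 > 150
    N26: 100+195 = 295 > 160
Round 5 — N19, N26 snap.
  N19 sheds 285 kN to N25: 285 each.
    N25: 10+285 = 295 > 90
  N26 sheds 295 kN: no online neighbours, lost.
Round 6 — N25 snaps.
  N25 sheds 295 kN: no online neighbours, lost.
No further breaks.

7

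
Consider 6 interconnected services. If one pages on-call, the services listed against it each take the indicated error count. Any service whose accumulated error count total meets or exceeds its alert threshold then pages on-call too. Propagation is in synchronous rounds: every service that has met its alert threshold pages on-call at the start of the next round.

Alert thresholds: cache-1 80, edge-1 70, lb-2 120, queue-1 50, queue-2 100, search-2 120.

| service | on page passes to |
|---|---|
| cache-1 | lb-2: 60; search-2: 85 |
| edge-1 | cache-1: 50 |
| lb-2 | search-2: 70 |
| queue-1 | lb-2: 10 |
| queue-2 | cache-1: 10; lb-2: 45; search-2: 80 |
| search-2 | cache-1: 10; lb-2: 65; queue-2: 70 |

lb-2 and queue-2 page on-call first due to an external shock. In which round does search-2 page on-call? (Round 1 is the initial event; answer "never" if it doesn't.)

2

Round 1 — lb-2, queue-2 page on-call (initial).
  cache-1: +10 → 10 < 80
  search-2: +70+80 → 150 ≥ 120
Round 2 — search-2 pages on-call.
  cache-1: +10 → 20 < 80
No further pages.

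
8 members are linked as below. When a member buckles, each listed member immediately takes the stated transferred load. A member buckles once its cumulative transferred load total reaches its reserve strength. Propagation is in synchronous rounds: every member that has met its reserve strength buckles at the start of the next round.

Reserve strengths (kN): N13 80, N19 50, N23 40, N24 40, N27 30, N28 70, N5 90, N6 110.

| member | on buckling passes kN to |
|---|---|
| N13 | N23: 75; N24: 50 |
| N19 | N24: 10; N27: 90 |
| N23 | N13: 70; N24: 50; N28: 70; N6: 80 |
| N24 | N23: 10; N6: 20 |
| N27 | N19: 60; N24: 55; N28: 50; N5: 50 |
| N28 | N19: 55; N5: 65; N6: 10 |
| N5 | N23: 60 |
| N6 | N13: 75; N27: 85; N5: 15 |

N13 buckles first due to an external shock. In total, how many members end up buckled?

Round 1 — N13 buckles (initial).
  N23: +75 → 75 ≥ 40
  N24: +50 → 50 ≥ 40
Round 2 — N23, N24 buckle.
  N28: +70 → 70 ≥ 70
  N6: +80+20 → 100 < 110
Round 3 — N28 buckles.
  N19: +55 → 55 ≥ 50
  N5: +65 → 65 < 90
  N6: +10 → 110 ≥ 110
Round 4 — N19, N6 buckle.
  N27: +90+85 → 175 ≥ 30
  N5: +15 → 80 < 90
Round 5 — N27 buckles.
  N5: +50 → 130 ≥ 90
Round 6 — N5 buckles.
No further bucklings.

8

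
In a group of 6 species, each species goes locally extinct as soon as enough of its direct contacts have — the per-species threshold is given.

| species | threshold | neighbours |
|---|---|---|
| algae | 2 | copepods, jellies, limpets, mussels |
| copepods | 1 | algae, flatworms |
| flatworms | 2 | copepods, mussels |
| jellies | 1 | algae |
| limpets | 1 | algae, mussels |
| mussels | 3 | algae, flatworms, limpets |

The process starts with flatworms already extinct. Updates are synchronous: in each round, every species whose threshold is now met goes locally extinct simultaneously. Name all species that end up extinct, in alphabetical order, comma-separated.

Round 1 — flatworms goes locally extinct (initial).
Round 2 — checking thresholds:
  copepods: 1 of 2 neighbours ≥ 1, goes locally extinct.
  mussels: 1 of 3 neighbours < 3, below threshold.
Round 3 — no new extinctions; cascade stops.

copepods, flatworms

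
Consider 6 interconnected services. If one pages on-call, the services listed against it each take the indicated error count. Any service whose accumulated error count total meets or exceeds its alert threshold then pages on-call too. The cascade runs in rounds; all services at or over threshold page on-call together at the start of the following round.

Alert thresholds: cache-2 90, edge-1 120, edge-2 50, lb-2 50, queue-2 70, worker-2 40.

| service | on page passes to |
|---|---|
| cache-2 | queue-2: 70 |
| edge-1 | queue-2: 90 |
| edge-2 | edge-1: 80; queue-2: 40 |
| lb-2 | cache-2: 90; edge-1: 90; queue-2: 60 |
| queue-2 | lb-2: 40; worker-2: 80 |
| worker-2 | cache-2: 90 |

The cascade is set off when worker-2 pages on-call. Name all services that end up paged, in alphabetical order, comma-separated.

Round 1 — worker-2 pages on-call (initial).
  cache-2: +90 → 90 ≥ 90
Round 2 — cache-2 pages on-call.
  queue-2: +70 → 70 ≥ 70
Round 3 — queue-2 pages on-call.
  lb-2: +40 → 40 < 50
No further pages.

cache-2, queue-2, worker-2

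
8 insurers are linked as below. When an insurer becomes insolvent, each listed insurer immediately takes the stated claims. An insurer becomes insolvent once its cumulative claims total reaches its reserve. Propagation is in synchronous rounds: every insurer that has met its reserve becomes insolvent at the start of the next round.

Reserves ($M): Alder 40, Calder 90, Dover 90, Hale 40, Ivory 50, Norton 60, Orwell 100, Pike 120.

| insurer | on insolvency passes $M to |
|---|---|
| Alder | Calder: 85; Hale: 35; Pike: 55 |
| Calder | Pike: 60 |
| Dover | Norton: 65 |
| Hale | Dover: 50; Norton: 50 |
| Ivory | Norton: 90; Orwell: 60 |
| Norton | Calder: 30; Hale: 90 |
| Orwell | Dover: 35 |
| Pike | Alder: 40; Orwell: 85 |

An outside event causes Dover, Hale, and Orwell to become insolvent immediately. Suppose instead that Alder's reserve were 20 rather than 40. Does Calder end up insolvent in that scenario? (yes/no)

no

With Alder's reserve at 20:
Round 1 — Dover, Hale, Orwell become insolvent (initial).
  Norton: +65+50 → 115 ≥ 60
Round 2 — Norton becomes insolvent.
  Calder: +30 → 30 < 90
No further insolvencies.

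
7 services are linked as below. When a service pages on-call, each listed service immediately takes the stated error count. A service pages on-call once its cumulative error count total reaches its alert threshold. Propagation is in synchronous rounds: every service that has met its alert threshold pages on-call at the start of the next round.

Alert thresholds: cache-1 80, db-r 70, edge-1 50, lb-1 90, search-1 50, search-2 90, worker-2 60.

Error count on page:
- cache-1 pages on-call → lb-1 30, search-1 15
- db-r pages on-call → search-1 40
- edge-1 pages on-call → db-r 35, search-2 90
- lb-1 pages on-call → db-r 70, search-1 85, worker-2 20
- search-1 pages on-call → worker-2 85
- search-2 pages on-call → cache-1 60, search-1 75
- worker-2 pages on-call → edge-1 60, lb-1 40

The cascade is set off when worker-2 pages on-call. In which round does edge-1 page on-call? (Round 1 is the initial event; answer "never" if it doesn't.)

Round 1 — worker-2 pages on-call (initial).
  edge-1: +60 → 60 ≥ 50
  lb-1: +40 → 40 < 90
Round 2 — edge-1 pages on-call.
  db-r: +35 → 35 < 70
  search-2: +90 → 90 ≥ 90
Round 3 — search-2 pages on-call.
  cache-1: +60 → 60 < 80
  search-1: +75 → 75 ≥ 50
Round 4 — search-1 pages on-call.
No further pages.

2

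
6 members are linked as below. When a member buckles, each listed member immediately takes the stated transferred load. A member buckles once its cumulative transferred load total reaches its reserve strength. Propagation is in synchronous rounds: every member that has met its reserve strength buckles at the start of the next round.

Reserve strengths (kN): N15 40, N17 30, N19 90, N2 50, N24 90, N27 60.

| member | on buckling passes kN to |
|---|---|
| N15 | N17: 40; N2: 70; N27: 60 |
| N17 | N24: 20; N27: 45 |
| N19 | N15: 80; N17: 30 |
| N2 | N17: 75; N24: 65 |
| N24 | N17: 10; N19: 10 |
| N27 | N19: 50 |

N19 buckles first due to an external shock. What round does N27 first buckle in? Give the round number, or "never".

Round 1 — N19 buckles (initial).
  N15: +80 → 80 ≥ 40
  N17: +30 → 30 ≥ 30
Round 2 — N15, N17 buckle.
  N2: +70 → 70 ≥ 50
  N24: +20 → 20 < 90
  N27: +60+45 → 105 ≥ 60
Round 3 — N2, N27 buckle.
  N24: +65 → 85 < 90
No further bucklings.

3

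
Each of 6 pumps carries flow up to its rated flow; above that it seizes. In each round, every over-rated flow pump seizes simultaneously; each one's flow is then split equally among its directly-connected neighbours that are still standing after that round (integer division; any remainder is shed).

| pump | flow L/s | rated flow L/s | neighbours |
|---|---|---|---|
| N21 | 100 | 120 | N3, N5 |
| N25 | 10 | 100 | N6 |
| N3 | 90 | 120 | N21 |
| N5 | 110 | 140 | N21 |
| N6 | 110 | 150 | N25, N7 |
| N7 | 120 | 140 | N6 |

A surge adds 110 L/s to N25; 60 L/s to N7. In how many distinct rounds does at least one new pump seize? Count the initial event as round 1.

Round 1 — N25 at 120 > 100; N7 at 180 > 140. N25, N7 seize.
  N25 sheds 120 L/s to N6: 120 each.
    N6: 110+120 = 230 > 150
  N7 sheds 180 L/s to N6: 180 each.
    N6: 230+180 = 410 > 150
Round 2 — N6 seizes.
  N6 sheds 410 L/s: no online neighbours, lost.
No further seizures.

2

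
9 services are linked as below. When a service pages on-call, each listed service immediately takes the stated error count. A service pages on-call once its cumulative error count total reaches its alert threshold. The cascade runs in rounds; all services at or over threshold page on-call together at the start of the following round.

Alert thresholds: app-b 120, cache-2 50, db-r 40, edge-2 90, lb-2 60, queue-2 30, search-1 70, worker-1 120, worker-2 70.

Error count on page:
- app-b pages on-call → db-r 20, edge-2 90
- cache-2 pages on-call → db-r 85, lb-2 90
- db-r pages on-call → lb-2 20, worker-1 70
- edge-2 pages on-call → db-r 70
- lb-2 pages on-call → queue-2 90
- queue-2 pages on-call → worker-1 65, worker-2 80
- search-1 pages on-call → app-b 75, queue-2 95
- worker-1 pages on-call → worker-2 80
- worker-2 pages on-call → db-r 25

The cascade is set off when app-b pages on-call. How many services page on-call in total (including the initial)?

Round 1 — app-b pages on-call (initial).
  db-r: +20 → 20 < 40
  edge-2: +90 → 90 ≥ 90
Round 2 — edge-2 pages on-call.
  db-r: +70 → 90 ≥ 40
Round 3 — db-r pages on-call.
  lb-2: +20 → 20 < 60
  worker-1: +70 → 70 < 120
No further pages.

3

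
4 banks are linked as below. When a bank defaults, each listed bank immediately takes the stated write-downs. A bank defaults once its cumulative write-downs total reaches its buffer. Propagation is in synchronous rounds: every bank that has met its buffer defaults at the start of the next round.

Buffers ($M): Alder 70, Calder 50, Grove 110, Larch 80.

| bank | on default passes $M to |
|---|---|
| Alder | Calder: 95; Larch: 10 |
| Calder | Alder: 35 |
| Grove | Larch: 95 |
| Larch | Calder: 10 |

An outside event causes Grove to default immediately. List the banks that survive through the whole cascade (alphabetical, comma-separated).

Round 1 — Grove defaults (initial).
  Larch: +95 → 95 ≥ 80
Round 2 — Larch defaults.
  Calder: +10 → 10 < 50
No further defaults.

Alder, Calder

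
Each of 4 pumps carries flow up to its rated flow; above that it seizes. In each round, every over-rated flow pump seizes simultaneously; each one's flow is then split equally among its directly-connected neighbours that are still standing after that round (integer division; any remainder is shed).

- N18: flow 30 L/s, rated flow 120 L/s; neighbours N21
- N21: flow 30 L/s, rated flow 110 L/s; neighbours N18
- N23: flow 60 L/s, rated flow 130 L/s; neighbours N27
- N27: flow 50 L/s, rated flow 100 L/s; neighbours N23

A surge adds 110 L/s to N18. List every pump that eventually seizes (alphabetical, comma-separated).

Round 1 — N18 at 140 > 120. N18 seizes.
  N18 sheds 140 L/s to N21: 140 each.
    N21: 30+140 = 170 > 110
Round 2 — N21 seizes.
  N21 sheds 170 L/s: no online neighbours, lost.
No further seizures.

N18, N21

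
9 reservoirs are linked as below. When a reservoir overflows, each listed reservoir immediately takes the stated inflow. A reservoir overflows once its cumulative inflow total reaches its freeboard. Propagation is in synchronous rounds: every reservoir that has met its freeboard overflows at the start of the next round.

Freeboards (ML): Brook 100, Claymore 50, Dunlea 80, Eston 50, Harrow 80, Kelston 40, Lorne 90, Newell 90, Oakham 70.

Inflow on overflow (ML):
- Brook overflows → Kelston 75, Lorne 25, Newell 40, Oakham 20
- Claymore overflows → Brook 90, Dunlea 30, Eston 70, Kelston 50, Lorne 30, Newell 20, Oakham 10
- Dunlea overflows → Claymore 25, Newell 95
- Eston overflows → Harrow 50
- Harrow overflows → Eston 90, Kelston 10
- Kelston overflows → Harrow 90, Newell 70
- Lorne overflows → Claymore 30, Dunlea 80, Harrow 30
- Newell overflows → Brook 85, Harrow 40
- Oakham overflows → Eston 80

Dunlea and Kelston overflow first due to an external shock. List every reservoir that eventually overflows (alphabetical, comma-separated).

Dunlea, Eston, Harrow, Kelston, Newell

Round 1 — Dunlea, Kelston overflow (initial).
  Claymore: +25 → 25 < 50
  Harrow: +90 → 90 ≥ 80
  Newell: +95+70 → 165 ≥ 90
Round 2 — Harrow, Newell overflow.
  Brook: +85 → 85 < 100
  Eston: +90 → 90 ≥ 50
Round 3 — Eston overflows.
No further overflows.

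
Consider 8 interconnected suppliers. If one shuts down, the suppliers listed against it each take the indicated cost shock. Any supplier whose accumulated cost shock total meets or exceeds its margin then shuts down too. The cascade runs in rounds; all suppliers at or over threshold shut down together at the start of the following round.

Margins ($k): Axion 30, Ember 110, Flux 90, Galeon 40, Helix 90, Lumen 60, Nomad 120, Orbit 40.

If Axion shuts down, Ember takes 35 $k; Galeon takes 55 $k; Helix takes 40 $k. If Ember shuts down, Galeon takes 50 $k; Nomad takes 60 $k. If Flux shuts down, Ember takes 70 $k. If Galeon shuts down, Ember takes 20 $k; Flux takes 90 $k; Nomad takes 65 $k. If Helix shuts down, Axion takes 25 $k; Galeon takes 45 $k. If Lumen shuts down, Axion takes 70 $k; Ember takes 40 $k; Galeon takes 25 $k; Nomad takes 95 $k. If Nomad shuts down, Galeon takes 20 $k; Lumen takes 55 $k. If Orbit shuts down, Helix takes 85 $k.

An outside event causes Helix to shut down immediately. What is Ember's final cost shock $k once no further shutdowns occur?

Round 1 — Helix shuts down (initial).
  Axion: +25 → 25 < 30
  Galeon: +45 → 45 ≥ 40
Round 2 — Galeon shuts down.
  Ember: +20 → 20 < 110
  Flux: +90 → 90 ≥ 90
  Nomad: +65 → 65 < 120
Round 3 — Flux shuts down.
  Ember: +70 → 90 < 110
No further shutdowns.

90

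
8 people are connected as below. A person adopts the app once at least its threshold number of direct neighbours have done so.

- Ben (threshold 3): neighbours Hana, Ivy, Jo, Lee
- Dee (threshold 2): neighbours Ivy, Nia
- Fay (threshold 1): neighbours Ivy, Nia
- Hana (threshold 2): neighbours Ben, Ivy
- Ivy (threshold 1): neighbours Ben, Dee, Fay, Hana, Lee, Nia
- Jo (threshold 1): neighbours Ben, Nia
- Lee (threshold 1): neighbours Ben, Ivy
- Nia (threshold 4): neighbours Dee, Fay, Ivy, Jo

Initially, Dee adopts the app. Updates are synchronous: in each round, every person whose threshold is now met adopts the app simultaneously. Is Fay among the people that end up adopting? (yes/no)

yes

Round 1 — Dee adopts the app (initial).
Round 2 — checking thresholds:
  Ivy: 1 of 6 neighbours ≥ 1, adopts the app.
  Nia: 1 of 4 neighbours < 4, holds.
Round 3 — checking thresholds:
  Ben: 1 of 4 neighbours < 3, holds.
  Fay: 1 of 2 neighbours ≥ 1, adopts the app.
  Hana: 1 of 2 neighbours < 2, holds.
  Lee: 1 of 2 neighbours ≥ 1, adopts the app.
  Nia: 2 of 4 neighbours < 4, holds.
Round 4 — no new adoptions; cascade stops.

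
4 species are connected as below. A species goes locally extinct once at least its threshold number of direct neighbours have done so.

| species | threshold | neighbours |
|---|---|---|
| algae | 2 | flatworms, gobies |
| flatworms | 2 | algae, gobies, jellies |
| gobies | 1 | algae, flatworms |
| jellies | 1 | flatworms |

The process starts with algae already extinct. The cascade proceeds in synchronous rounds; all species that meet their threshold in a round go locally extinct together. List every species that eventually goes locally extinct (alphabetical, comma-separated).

Round 1 — algae goes locally extinct (initial).
Round 2 — checking thresholds:
  flatworms: 1 of 3 neighbours < 2, holds.
  gobies: 1 of 2 neighbours ≥ 1, goes locally extinct.
Round 3 — checking thresholds:
  flatworms: 2 of 3 neighbours ≥ 2, goes locally extinct.
Round 4 — checking thresholds:
  jellies: 1 of 1 neighbours ≥ 1, goes locally extinct.
Round 5 — no new extinctions; cascade stops.

algae, flatworms, gobies, jellies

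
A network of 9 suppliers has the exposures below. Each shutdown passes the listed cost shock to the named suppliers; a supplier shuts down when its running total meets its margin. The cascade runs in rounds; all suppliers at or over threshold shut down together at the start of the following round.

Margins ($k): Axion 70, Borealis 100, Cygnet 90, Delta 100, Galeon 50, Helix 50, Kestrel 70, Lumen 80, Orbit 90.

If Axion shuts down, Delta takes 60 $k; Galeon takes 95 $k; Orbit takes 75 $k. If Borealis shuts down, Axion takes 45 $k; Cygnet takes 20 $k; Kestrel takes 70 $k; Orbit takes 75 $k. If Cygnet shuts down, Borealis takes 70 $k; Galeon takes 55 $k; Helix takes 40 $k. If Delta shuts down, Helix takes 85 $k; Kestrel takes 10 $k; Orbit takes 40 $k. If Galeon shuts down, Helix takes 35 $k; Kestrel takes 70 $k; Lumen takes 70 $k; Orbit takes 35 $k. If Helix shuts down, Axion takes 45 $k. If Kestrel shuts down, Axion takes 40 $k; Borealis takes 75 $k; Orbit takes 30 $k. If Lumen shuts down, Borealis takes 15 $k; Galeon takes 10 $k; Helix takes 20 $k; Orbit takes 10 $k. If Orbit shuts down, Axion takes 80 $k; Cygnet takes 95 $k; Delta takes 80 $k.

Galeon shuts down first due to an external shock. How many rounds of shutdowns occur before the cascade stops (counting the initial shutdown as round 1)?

2

Round 1 — Galeon shuts down (initial).
  Helix: +35 → 35 < 50
  Kestrel: +70 → 70 ≥ 70
  Lumen: +70 → 70 < 80
  Orbit: +35 → 35 < 90
Round 2 — Kestrel shuts down.
  Axion: +40 → 40 < 70
  Borealis: +75 → 75 < 100
  Orbit: +30 → 65 < 90
No further shutdowns.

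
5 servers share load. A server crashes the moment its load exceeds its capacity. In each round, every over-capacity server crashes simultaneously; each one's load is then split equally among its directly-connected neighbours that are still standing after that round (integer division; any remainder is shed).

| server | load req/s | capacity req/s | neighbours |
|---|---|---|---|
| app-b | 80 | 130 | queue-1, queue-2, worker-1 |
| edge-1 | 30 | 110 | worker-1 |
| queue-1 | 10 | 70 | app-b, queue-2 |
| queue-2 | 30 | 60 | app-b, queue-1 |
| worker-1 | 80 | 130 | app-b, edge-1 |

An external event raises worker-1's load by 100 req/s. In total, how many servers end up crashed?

5

Round 1 — worker-1 at 180 > 130. worker-1 crashes.
  worker-1 sheds 180 req/s to app-b, edge-1: 90 each.
    app-b: 80+90 = 170 > 130
    edge-1: 30+90 = 120 > 110
Round 2 — app-b, edge-1 crash.
  app-b sheds 170 req/s to queue-1, queue-2: 85 each.
    queue-1: 10+85 = 95 > 70
    queue-2: 30+85 = 115 > 60
  edge-1 sheds 120 req/s: no online neighbours, lost.
Round 3 — queue-1, queue-2 crash.
  queue-1 sheds 95 req/s: no online neighbours, lost.
  queue-2 sheds 115 req/s: no online neighbours, lost.
No further crashes.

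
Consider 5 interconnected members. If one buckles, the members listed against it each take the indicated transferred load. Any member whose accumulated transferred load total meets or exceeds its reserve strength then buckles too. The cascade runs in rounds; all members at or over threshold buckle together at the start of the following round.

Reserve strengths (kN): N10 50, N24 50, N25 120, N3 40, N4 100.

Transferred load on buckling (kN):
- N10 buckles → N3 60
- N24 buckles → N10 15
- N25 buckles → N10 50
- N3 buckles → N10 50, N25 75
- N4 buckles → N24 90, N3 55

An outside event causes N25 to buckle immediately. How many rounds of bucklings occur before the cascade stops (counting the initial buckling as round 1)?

Round 1 — N25 buckles (initial).
  N10: +50 → 50 ≥ 50
Round 2 — N10 buckles.
  N3: +60 → 60 ≥ 40
Round 3 — N3 buckles.
No further bucklings.

3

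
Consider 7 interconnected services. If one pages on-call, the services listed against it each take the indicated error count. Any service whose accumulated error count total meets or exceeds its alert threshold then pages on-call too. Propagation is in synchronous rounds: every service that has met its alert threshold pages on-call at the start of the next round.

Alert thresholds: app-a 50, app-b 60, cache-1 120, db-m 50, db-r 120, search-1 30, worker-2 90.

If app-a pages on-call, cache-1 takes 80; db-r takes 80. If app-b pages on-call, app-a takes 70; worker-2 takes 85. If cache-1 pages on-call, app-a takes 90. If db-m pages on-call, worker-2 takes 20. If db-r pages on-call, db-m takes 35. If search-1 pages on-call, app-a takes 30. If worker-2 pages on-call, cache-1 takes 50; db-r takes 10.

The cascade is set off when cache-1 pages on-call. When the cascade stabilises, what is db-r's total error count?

80

Round 1 — cache-1 pages on-call (initial).
  app-a: +90 → 90 ≥ 50
Round 2 — app-a pages on-call.
  db-r: +80 → 80 < 120
No further pages.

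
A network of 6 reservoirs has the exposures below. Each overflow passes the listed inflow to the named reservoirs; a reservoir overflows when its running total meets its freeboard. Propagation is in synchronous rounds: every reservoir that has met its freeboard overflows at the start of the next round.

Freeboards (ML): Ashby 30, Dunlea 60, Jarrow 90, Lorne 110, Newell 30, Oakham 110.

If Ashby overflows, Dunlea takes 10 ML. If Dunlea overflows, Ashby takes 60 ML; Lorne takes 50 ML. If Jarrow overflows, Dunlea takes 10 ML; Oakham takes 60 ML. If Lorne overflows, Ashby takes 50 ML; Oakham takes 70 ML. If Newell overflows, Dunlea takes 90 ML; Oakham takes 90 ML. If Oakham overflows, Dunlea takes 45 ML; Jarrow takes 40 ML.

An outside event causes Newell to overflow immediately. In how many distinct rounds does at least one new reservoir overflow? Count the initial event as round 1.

Round 1 — Newell overflows (initial).
  Dunlea: +90 → 90 ≥ 60
  Oakham: +90 → 90 < 110
Round 2 — Dunlea overflows.
  Ashby: +60 → 60 ≥ 30
  Lorne: +50 → 50 < 110
Round 3 — Ashby overflows.
No further overflows.

3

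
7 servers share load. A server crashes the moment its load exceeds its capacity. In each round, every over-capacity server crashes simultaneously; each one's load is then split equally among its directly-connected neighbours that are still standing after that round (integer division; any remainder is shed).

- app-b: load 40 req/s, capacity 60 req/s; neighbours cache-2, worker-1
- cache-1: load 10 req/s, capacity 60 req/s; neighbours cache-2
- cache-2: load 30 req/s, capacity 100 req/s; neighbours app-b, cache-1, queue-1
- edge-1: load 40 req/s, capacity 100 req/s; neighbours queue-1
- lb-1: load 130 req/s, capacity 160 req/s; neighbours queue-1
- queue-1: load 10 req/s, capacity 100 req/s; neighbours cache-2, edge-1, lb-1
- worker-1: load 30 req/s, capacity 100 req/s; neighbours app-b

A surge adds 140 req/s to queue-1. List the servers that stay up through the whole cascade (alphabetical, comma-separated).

app-b, cache-1, cache-2, edge-1, worker-1

Round 1 — queue-1 at 150 > 100. queue-1 crashes.
  queue-1 sheds 150 req/s to cache-2, edge-1, lb-1: 50 each.
    cache-2: 30+50 = 80 ≤ 100
    edge-1: 40+50 = 90 ≤ 100
    lb-1: 130+50 = 180 > 160
Round 2 — lb-1 crashes.
  lb-1 sheds 180 req/s: no online neighbours, lost.
No further crashes.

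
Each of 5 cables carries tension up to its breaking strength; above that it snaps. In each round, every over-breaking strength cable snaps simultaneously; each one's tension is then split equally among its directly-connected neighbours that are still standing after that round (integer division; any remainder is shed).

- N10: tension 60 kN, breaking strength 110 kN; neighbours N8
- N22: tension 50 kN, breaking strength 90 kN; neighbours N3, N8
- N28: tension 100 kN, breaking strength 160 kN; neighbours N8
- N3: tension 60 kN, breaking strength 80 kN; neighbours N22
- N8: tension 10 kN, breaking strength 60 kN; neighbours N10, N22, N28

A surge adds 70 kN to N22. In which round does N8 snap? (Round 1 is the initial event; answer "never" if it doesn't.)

Round 1 — N22 at 120 > 90. N22 snaps.
  N22 sheds 120 kN to N3, N8: 60 each.
    N3: 60+60 = 120 > 80
    N8: 10+60 = 70 > 60
Round 2 — N3, N8 snap.
  N3 sheds 120 kN: no online neighbours, lost.
  N8 sheds 70 kN to N10, N28: 35 each.
    N10: 60+35 = 95 ≤ 110
    N28: 100+35 = 135 ≤ 160
No further breaks.

2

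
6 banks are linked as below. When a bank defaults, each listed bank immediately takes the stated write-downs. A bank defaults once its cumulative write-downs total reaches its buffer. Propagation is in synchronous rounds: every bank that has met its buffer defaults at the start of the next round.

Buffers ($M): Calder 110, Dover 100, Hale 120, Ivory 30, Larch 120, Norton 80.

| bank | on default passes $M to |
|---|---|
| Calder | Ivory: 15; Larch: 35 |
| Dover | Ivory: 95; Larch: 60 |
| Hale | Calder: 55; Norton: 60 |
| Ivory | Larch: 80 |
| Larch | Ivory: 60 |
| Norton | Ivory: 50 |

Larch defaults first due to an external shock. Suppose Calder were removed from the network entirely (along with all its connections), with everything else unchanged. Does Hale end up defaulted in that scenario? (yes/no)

With Calder removed:
Round 1 — Larch defaults (initial).
  Ivory: +60 → 60 ≥ 30
Round 2 — Ivory defaults.
No further defaults.

no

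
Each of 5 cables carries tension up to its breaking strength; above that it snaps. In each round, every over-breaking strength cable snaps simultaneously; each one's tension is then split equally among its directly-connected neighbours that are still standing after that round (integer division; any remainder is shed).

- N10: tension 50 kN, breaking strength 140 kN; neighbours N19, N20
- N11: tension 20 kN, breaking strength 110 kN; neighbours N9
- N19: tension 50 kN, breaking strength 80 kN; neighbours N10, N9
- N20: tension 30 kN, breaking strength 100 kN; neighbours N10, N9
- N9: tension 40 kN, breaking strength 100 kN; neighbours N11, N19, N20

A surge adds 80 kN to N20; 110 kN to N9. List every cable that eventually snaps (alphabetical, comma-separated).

N10, N19, N20, N9

Round 1 — N20 at 110 > 100; N9 at 150 > 100. N20, N9 snap.
  N20 sheds 110 kN to N10: 110 each.
    N10: 50+110 = 160 > 140
  N9 sheds 150 kN to N11, N19: 75 each.
    N11: 20+75 = 95 ≤ 110
    N19: 50+75 = 125 > 80
Round 2 — N10, N19 snap.
  N10 sheds 160 kN: no online neighbours, lost.
  N19 sheds 125 kN: no online neighbours, lost.
No further breaks.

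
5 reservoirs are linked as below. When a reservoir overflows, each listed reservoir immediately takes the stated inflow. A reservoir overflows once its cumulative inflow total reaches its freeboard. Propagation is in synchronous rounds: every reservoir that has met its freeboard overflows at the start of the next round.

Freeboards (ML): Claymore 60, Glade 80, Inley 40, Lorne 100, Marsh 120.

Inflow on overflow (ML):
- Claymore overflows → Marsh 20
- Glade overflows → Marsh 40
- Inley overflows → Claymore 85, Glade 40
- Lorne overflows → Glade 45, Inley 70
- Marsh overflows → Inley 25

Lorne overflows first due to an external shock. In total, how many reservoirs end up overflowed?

4

Round 1 — Lorne overflows (initial).
  Glade: +45 → 45 < 80
  Inley: +70 → 70 ≥ 40
Round 2 — Inley overflows.
  Claymore: +85 → 85 ≥ 60
  Glade: +40 → 85 ≥ 80
Round 3 — Claymore, Glade overflow.
  Marsh: +20+40 → 60 < 120
No further overflows.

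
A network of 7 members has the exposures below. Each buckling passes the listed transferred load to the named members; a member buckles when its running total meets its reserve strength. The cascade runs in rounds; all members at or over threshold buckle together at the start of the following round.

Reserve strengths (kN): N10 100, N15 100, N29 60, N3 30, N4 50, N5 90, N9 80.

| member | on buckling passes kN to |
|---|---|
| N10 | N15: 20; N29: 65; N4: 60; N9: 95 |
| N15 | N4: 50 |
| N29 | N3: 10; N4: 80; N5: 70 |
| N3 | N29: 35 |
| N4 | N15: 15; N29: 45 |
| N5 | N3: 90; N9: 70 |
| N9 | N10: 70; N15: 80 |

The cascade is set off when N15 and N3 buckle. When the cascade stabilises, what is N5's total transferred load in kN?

Round 1 — N15, N3 buckle (initial).
  N29: +35 → 35 < 60
  N4: +50 → 50 ≥ 50
Round 2 — N4 buckles.
  N29: +45 → 80 ≥ 60
Round 3 — N29 buckles.
  N5: +70 → 70 < 90
No further bucklings.

70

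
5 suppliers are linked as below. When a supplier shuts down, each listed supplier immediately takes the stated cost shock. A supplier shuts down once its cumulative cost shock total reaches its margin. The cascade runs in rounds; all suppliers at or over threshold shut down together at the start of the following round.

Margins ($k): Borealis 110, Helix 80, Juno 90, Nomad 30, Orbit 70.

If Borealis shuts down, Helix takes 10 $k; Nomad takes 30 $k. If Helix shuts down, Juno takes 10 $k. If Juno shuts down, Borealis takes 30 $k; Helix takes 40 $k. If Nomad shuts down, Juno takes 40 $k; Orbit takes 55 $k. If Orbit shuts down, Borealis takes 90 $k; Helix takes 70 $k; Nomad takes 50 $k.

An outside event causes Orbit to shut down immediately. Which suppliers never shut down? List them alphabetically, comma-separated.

Borealis, Helix, Juno

Round 1 — Orbit shuts down (initial).
  Borealis: +90 → 90 < 110
  Helix: +70 → 70 < 80
  Nomad: +50 → 50 ≥ 30
Round 2 — Nomad shuts down.
  Juno: +40 → 40 < 90
No further shutdowns.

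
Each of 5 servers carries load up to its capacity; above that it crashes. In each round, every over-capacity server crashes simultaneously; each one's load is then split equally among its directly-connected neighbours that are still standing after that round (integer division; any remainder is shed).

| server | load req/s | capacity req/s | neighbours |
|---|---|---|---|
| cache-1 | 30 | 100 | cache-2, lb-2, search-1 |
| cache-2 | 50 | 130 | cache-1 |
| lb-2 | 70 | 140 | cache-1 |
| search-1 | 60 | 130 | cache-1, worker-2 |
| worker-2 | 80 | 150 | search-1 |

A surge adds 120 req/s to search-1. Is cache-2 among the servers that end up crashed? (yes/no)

no

Round 1 — search-1 at 180 > 130. search-1 crashes.
  search-1 sheds 180 req/s to cache-1, worker-2: 90 each.
    cache-1: 30+90 = 120 > 100
    worker-2: 80+90 = 170 > 150
Round 2 — cache-1, worker-2 crash.
  cache-1 sheds 120 req/s to cache-2, lb-2: 60 each.
    cache-2: 50+60 = 110 ≤ 130
    lb-2: 70+60 = 130 ≤ 140
  worker-2 sheds 170 req/s: no online neighbours, lost.
No further crashes.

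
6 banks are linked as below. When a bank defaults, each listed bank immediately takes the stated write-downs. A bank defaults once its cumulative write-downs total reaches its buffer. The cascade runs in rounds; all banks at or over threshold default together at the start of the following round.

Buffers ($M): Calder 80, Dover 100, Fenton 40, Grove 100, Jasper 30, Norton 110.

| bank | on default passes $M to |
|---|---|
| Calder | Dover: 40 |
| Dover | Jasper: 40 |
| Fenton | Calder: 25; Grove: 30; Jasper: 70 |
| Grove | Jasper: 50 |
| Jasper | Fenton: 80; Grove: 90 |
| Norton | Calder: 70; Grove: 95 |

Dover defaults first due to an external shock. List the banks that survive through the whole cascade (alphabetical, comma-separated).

Calder, Norton

Round 1 — Dover defaults (initial).
  Jasper: +40 → 40 ≥ 30
Round 2 — Jasper defaults.
  Fenton: +80 → 80 ≥ 40
  Grove: +90 → 90 < 100
Round 3 — Fenton defaults.
  Calder: +25 → 25 < 80
  Grove: +30 → 120 ≥ 100
Round 4 — Grove defaults.
No further defaults.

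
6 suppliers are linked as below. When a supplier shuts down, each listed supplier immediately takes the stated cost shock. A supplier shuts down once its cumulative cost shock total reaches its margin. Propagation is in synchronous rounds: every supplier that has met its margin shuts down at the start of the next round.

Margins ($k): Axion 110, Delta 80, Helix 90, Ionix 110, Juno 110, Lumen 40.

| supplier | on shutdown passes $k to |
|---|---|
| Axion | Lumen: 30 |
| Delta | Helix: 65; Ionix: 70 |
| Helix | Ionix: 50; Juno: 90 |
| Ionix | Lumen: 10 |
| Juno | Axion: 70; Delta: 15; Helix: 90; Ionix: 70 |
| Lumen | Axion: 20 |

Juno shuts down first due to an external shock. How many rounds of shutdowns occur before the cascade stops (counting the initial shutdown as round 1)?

Round 1 — Juno shuts down (initial).
  Axion: +70 → 70 < 110
  Delta: +15 → 15 < 80
  Helix: +90 → 90 ≥ 90
  Ionix: +70 → 70 < 110
Round 2 — Helix shuts down.
  Ionix: +50 → 120 ≥ 110
Round 3 — Ionix shuts down.
  Lumen: +10 → 10 < 40
No further shutdowns.

3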